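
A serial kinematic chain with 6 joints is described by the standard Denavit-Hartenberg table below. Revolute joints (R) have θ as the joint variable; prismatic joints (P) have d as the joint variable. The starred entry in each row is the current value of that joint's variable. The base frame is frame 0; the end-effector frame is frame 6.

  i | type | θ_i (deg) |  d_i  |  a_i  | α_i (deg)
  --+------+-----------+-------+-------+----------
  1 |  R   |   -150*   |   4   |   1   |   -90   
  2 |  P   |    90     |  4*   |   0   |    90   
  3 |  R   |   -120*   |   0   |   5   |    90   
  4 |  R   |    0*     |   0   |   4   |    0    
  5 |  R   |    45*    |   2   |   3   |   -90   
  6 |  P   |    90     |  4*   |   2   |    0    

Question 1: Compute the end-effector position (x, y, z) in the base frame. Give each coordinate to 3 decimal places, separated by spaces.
after link 1: o_1 = (-0.8660, -0.5000, 4.0000)
after link 2: o_2 = (1.1340, -3.9641, 4.0000)
after link 3: o_3 = (-1.0311, -0.2141, 6.5000)
after link 4: o_4 = (-2.7631, 2.7859, 8.5000)
after link 5: o_5 = (-5.0188, 2.4502, 11.2927)
after link 6: o_6 = (-6.7436, -0.2193, 8.1464)

-6.744 -0.219 8.146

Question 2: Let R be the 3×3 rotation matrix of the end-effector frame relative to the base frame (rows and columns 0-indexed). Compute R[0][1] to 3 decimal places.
End-effector y-axis (col 1 of R) = (0.9186,-0.1768,-0.3536)
R[0][1] = 0.9186

0.919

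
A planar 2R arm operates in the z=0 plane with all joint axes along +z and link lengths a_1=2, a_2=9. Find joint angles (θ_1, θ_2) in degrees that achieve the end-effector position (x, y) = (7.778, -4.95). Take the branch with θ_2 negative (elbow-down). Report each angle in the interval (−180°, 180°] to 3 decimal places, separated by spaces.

44.998 -90.000

cos θ_2 = (84.9998−2²−9²)/(2·2·9) = -0.0000; θ_2 = -90.0003° (elbow-down)
β = atan2(-4.9500,7.7780) = -32.4731°; ψ = atan2(-9.0000,1.9999) = -77.4715°
θ_1 = β − ψ = 44.9984°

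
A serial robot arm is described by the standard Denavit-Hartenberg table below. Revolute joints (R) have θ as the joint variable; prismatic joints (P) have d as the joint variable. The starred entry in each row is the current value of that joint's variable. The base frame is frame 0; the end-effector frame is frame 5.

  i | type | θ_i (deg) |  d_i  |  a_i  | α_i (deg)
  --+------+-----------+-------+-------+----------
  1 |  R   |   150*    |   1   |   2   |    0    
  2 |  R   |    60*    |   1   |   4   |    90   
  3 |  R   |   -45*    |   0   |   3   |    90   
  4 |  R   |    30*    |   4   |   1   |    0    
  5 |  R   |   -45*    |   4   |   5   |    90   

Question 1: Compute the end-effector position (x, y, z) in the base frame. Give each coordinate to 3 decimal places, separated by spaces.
-5.225 -1.934 -9.806

after link 1: o_1 = (-1.7321, 1.0000, 1.0000)
after link 2: o_2 = (-5.1962, -1.0000, 2.0000)
after link 3: o_3 = (-7.0333, -2.0607, -0.1213)
after link 4: o_4 = (-5.3641, -0.5196, -3.5621)
after link 5: o_5 = (-5.2251, -1.9337, -9.8056)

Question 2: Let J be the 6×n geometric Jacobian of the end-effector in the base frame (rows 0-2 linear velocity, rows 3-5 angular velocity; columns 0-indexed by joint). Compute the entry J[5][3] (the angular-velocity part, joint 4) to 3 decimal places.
-0.707

axis z_3 = (0.6124,0.3536,-0.7071); lever o_n−o_3 = (1.8082,0.1270,-9.6843)
cross product → J_v[:, 3] = (-3.3341,4.6518,-0.5615)
J_ω[:, 3] = z_3
entry J[5][3] = -0.7071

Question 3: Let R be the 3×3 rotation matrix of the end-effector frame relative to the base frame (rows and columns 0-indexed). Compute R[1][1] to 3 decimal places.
End-effector y-axis (col 1 of R) = (0.6124,0.3536,-0.7071)
R[1][1] = 0.3536

0.354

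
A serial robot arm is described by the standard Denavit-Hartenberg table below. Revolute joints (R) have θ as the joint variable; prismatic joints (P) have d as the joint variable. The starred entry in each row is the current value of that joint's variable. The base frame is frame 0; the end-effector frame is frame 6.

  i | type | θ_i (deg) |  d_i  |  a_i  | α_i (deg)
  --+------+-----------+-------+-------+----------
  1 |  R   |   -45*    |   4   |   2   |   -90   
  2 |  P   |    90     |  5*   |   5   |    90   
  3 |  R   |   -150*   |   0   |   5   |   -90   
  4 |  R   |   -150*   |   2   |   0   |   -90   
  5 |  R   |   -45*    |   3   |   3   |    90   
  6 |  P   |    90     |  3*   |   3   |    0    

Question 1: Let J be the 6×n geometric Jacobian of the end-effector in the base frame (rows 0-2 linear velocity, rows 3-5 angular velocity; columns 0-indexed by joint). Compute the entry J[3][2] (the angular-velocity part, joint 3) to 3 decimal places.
axis z_2 = (0.7071,-0.7071,0.0000); lever o_n−o_2 = (-2.9770,-10.3255,3.8069)
cross product → J_v[:, 2] = (-2.6919,-2.6919,-9.4063)
J_ω[:, 2] = z_2
entry J[3][2] = 0.7071

0.707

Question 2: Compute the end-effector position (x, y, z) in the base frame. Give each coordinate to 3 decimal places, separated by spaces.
after link 1: o_1 = (1.4142, -1.4142, 4.0000)
after link 2: o_2 = (4.9497, 2.1213, -1.0000)
after link 3: o_3 = (3.1820, 0.3536, 3.3301)
after link 4: o_4 = (1.9572, -0.8712, 2.3301)
after link 5: o_5 = (3.3645, -4.6382, 0.9775)
after link 6: o_6 = (1.9727, -8.2042, 2.8069)

1.973 -8.204 2.807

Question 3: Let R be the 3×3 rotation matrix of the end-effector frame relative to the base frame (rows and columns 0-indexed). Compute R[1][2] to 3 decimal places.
-0.400

End-effector z-axis (col 2 of R) = (-0.8995,-0.3995,0.1768)
R[1][2] = -0.3995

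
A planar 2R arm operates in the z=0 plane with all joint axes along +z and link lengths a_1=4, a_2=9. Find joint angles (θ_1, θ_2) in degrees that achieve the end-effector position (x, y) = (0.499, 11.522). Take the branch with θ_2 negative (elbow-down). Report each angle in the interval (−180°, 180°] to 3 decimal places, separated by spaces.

130.036 -59.995

cos θ_2 = (133.0055−4²−9²)/(2·4·9) = 0.5001; θ_2 = -59.9950° (elbow-down)
β = atan2(11.5220,0.4990) = 87.5202°; ψ = atan2(-7.7938,8.5007) = -42.5161°
θ_1 = β − ψ = 130.0362°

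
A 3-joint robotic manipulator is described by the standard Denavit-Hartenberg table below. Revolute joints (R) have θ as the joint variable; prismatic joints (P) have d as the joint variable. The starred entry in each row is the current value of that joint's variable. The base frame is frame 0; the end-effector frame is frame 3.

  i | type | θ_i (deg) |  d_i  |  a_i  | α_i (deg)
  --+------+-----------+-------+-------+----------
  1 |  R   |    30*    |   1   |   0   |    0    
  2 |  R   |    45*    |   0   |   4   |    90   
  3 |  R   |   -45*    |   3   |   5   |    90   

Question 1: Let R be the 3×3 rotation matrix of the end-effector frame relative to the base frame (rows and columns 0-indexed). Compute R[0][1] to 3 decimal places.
End-effector y-axis (col 1 of R) = (0.9659,-0.2588,0.0000)
R[0][1] = 0.9659

0.966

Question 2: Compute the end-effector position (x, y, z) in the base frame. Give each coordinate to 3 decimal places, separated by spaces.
4.848 6.502 -2.536

after link 1: o_1 = (0.0000, 0.0000, 1.0000)
after link 2: o_2 = (1.0353, 3.8637, 1.0000)
after link 3: o_3 = (4.8481, 6.5023, -2.5355)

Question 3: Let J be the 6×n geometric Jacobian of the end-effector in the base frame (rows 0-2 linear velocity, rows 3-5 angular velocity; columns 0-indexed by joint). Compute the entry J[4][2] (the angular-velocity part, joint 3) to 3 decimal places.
axis z_2 = (0.9659,-0.2588,0.0000); lever o_n−o_2 = (3.8128,2.6386,-3.5355)
cross product → J_v[:, 2] = (0.9151,3.4151,3.5355)
J_ω[:, 2] = z_2
entry J[4][2] = -0.2588

-0.259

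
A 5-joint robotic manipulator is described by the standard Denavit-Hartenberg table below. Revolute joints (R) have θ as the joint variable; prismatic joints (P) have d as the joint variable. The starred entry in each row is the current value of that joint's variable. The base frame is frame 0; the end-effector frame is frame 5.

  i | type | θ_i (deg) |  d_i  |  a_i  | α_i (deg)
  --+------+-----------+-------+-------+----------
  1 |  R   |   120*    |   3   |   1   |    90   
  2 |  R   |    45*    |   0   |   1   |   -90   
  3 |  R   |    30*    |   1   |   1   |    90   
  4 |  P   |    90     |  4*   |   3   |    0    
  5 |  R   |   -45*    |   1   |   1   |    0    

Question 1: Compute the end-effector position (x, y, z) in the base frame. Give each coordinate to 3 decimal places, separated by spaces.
2.415 2.770 9.849

after link 1: o_1 = (-0.5000, 0.8660, 3.0000)
after link 2: o_2 = (-0.8536, 1.4784, 3.7071)
after link 3: o_3 = (-1.2392, 1.1464, 5.0266)
after link 4: o_4 = (2.1144, 2.2660, 8.5621)
after link 5: o_5 = (2.4149, 2.7704, 9.8487)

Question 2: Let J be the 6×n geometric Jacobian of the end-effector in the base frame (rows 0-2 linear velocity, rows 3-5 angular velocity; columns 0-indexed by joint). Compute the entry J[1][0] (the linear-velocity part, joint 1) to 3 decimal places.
2.415

axis z_0 = ẑ; lever o_n−o_0 = (2.4149,2.7704,9.8487)
cross product → J_v[:, 0] = (-2.7704,2.4149,0.0000)
J_ω[:, 0] = z_0
entry J[1][0] = 2.4149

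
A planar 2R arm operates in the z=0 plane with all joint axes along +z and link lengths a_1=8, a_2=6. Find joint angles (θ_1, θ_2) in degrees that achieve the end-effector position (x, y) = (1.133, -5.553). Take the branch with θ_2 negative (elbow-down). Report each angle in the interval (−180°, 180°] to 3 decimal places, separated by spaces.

-29.997 -134.999

cos θ_2 = (32.1195−8²−6²)/(2·8·6) = -0.7071; θ_2 = -134.9985° (elbow-down)
β = atan2(-5.5530,1.1330) = -78.4680°; ψ = atan2(-4.2427,3.7575) = -48.4712°
θ_1 = β − ψ = -29.9968°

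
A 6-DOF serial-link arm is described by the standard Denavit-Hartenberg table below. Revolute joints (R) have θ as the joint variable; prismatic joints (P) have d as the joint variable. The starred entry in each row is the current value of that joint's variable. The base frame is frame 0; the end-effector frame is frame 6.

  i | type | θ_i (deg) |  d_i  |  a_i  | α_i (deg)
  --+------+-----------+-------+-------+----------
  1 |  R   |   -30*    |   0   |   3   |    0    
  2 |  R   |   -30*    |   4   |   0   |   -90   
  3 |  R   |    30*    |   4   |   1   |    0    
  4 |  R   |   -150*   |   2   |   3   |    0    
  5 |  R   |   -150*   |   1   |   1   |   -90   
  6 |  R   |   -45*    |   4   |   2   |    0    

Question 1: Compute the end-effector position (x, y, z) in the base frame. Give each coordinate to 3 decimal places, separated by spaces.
after link 1: o_1 = (2.5981, -1.5000, 0.0000)
after link 2: o_2 = (2.5981, -1.5000, 4.0000)
after link 3: o_3 = (6.4952, -0.2500, 3.5000)
after link 4: o_4 = (7.4772, 2.0490, 6.0981)
after link 5: o_5 = (8.3433, 2.5490, 5.0981)
after link 6: o_6 = (7.5680, 6.7202, 3.6839)

7.568 6.720 3.684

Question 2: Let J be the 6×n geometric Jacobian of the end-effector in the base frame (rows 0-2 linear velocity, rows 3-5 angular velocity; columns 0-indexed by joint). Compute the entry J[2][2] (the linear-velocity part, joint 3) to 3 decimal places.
axis z_2 = (0.8660,0.5000,0.0000); lever o_n−o_2 = (4.9699,8.2202,-0.3161)
cross product → J_v[:, 2] = (-0.1581,0.2738,4.6340)
J_ω[:, 2] = z_2
entry J[2][2] = 4.6340

4.634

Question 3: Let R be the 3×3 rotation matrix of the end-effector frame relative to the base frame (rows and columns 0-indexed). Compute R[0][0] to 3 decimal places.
End-effector x-axis (col 0 of R) = (0.6124,0.3536,-0.7071)
R[0][0] = 0.6124

0.612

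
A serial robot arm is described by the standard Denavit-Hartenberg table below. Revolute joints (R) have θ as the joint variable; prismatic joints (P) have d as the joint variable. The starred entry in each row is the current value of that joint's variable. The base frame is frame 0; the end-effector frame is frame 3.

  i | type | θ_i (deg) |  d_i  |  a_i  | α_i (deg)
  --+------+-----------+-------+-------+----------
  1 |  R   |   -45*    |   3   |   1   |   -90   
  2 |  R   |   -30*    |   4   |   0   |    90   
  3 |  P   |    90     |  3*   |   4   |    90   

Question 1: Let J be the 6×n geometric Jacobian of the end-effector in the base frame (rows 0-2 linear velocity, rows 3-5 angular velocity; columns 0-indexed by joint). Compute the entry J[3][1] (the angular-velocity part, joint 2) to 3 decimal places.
axis z_1 = (0.7071,0.7071,0.0000); lever o_n−o_1 = (4.5962,6.7175,2.5981)
cross product → J_v[:, 1] = (1.8371,-1.8371,1.5000)
J_ω[:, 1] = z_1
entry J[3][1] = 0.7071

0.707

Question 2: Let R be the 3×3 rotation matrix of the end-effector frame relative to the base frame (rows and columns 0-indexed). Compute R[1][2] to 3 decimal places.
End-effector z-axis (col 2 of R) = (0.6124,-0.6124,0.5000)
R[1][2] = -0.6124

-0.612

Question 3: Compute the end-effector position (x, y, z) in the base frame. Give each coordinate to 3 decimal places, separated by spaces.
5.303 6.010 5.598

after link 1: o_1 = (0.7071, -0.7071, 3.0000)
after link 2: o_2 = (3.5355, 2.1213, 3.0000)
after link 3: o_3 = (5.3033, 6.0104, 5.5981)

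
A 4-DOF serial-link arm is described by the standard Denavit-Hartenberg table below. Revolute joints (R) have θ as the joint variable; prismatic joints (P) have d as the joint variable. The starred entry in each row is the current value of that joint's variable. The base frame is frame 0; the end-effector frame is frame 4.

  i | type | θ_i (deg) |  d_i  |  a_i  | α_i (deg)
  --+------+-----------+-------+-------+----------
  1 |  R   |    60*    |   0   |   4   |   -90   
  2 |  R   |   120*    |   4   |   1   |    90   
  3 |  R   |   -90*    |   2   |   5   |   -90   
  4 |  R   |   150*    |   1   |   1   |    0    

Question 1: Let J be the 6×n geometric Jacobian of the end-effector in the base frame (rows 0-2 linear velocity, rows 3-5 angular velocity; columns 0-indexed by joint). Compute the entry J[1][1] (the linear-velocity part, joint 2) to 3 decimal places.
axis z_1 = (-0.8660,0.5000,0.0000); lever o_n−o_1 = (0.2655,0.1920,-2.4821)
cross product → J_v[:, 1] = (-1.2410,-2.1495,-0.2990)
J_ω[:, 1] = z_1
entry J[1][1] = -2.1495

-2.150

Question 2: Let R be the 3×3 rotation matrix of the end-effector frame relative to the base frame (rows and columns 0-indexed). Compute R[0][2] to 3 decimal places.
-0.250

End-effector z-axis (col 2 of R) = (-0.2500,-0.4330,-0.8660)
R[0][2] = -0.2500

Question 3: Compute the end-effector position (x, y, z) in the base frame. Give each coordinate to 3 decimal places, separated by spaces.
2.266 3.656 -2.482

after link 1: o_1 = (2.0000, 3.4641, 0.0000)
after link 2: o_2 = (-1.7141, 5.0311, -0.8660)
after link 3: o_3 = (3.4821, 4.0311, -1.8660)
after link 4: o_4 = (2.2655, 3.6561, -2.4821)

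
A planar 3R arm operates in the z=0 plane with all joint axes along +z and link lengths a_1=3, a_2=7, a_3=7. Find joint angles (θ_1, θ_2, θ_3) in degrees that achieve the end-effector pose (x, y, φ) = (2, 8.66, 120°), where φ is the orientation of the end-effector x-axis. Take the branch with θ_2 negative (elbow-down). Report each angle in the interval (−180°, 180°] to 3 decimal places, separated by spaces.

120.000 -120.002 120.002

wrist centre = target − a_3·(cos φ, sin φ) = (5.5000, 2.5978)
cos θ_2 = (36.9987−3²−7²)/(2·3·7) = -0.5000; θ_2 = -120.0021° (elbow-down)
β = atan2(2.5978,5.5000) = 25.2828°; ψ = atan2(-6.0621,-0.5002) = -94.7172°
θ_1 = β − ψ = 120.0000°
θ_3 = φ − θ_1 − θ_2 = 120.0021° (wrapped to (-180°,180°])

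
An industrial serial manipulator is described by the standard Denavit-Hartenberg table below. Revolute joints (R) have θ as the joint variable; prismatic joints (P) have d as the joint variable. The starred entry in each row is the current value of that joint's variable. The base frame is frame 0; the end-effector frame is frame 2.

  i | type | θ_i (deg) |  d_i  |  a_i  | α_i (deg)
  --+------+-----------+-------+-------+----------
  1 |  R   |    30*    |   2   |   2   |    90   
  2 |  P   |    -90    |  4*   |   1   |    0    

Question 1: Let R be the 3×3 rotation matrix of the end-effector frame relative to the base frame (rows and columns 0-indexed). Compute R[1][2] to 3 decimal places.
End-effector z-axis (col 2 of R) = (0.5000,-0.8660,0.0000)
R[1][2] = -0.8660

-0.866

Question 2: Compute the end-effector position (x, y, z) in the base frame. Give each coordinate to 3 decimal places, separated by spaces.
after link 1: o_1 = (1.7321, 1.0000, 2.0000)
after link 2: o_2 = (3.7321, -2.4641, 1.0000)

3.732 -2.464 1.000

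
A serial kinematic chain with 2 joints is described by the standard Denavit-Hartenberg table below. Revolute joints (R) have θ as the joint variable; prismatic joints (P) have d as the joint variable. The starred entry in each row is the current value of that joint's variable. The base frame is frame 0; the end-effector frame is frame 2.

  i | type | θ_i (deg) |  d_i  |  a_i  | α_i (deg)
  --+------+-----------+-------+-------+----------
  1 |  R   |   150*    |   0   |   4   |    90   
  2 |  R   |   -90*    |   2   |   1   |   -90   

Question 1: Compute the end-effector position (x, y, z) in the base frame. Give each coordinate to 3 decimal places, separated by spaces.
-2.464 3.732 -1.000

after link 1: o_1 = (-3.4641, 2.0000, 0.0000)
after link 2: o_2 = (-2.4641, 3.7321, -1.0000)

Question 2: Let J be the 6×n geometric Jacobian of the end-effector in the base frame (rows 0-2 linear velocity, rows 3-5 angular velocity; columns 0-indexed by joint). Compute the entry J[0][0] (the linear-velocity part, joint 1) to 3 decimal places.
axis z_0 = ẑ; lever o_n−o_0 = (-2.4641,3.7321,-1.0000)
cross product → J_v[:, 0] = (-3.7321,-2.4641,0.0000)
J_ω[:, 0] = z_0
entry J[0][0] = -3.7321

-3.732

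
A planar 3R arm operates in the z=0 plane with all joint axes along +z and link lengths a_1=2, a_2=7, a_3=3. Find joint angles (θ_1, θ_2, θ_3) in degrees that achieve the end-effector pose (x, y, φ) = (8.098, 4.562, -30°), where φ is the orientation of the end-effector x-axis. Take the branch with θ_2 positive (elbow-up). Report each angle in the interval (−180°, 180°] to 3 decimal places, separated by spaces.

wrist centre = target − a_3·(cos φ, sin φ) = (5.4999, 6.0620)
cos θ_2 = (66.9970−2²−7²)/(2·2·7) = 0.4999; θ_2 = 60.0071° (elbow-up)
β = atan2(6.0620,5.4999) = 47.7832°; ψ = atan2(6.0626,5.4993) = 47.7896°
θ_1 = β − ψ = -0.0064°
θ_3 = φ − θ_1 − θ_2 = -90.0007° (wrapped to (-180°,180°])

-0.006 60.007 -90.001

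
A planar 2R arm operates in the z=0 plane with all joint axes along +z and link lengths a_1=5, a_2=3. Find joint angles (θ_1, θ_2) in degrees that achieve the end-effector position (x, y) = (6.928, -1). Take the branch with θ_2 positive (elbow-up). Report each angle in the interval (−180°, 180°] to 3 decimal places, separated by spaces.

cos θ_2 = (48.9972−5²−3²)/(2·5·3) = 0.4999; θ_2 = 60.0062° (elbow-up)
β = atan2(-1.0000,6.9280) = -8.2134°; ψ = atan2(2.5982,6.4997) = 21.7889°
θ_1 = β − ψ = -30.0023°

-30.002 60.006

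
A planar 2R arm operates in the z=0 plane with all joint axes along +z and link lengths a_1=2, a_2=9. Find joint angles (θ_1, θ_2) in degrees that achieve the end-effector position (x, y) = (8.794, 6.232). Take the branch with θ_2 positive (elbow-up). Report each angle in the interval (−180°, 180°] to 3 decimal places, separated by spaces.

10.635 30.015

cos θ_2 = (116.1723−2²−9²)/(2·2·9) = 0.8659; θ_2 = 30.0148° (elbow-up)
β = atan2(6.2320,8.7940) = 35.3239°; ψ = atan2(4.5020,9.7931) = 24.6889°
θ_1 = β − ψ = 10.6349°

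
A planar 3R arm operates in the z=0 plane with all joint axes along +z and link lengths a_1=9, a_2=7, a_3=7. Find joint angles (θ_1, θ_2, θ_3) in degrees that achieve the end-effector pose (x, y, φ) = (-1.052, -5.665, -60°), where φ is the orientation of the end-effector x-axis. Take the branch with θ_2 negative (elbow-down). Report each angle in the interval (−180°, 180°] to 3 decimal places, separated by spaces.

-134.997 -150.002 -135.001

wrist centre = target − a_3·(cos φ, sin φ) = (-4.5520, 0.3972)
cos θ_2 = (20.8785−9²−7²)/(2·9·7) = -0.8660; θ_2 = -150.0021° (elbow-down)
β = atan2(0.3972,-4.5520) = 175.0134°; ψ = atan2(-3.4998,2.9377) = -49.9901°
θ_1 = β − ψ = 225.0035°
θ_3 = φ − θ_1 − θ_2 = -135.0013° (wrapped to (-180°,180°])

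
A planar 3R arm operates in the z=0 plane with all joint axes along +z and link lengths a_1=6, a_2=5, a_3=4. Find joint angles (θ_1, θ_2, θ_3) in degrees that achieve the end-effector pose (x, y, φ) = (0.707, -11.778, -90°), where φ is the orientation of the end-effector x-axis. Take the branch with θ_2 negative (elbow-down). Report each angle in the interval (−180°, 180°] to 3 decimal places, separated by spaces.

wrist centre = target − a_3·(cos φ, sin φ) = (0.7070, -7.7780)
cos θ_2 = (60.9971−6²−5²)/(2·6·5) = -0.0000; θ_2 = -90.0027° (elbow-down)
β = atan2(-7.7780,0.7070) = -84.8062°; ψ = atan2(-5.0000,5.9998) = -39.8067°
θ_1 = β − ψ = -44.9995°
θ_3 = φ − θ_1 − θ_2 = 45.0023° (wrapped to (-180°,180°])

-45.000 -90.003 45.002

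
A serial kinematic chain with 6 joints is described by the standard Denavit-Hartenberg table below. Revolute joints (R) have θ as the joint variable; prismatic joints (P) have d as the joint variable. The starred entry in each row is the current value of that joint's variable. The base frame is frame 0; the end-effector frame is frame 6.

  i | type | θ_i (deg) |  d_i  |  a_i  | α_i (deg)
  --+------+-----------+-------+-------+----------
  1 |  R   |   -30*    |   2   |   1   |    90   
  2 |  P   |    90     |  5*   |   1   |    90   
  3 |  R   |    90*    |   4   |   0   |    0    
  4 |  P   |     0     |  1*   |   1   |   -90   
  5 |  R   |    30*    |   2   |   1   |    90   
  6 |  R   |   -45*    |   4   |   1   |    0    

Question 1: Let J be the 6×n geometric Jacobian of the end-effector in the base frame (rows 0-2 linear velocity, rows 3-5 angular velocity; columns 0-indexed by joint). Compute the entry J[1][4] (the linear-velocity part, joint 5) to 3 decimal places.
axis z_4 = (-0.0000,-0.0000,-1.0000); lever o_n−o_4 = (0.5216,-4.3177,-1.2929)
cross product → J_v[:, 4] = (-4.3177,-0.5216,0.0000)
J_ω[:, 4] = z_4
entry J[1][4] = -0.5216

-0.522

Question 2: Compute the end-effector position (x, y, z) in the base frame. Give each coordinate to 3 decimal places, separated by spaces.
after link 1: o_1 = (0.8660, -0.5000, 2.0000)
after link 2: o_2 = (-1.6340, -4.8301, 3.0000)
after link 3: o_3 = (1.8301, -6.8301, 3.0000)
after link 4: o_4 = (2.1962, -8.1962, 3.0000)
after link 5: o_5 = (1.3301, -8.6962, 1.0000)
after link 6: o_6 = (2.7178, -12.5138, 1.7071)

2.718 -12.514 1.707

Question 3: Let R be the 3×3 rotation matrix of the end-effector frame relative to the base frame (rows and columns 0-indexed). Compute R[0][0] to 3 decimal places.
End-effector x-axis (col 0 of R) = (-0.6124,-0.3536,0.7071)
R[0][0] = -0.6124

-0.612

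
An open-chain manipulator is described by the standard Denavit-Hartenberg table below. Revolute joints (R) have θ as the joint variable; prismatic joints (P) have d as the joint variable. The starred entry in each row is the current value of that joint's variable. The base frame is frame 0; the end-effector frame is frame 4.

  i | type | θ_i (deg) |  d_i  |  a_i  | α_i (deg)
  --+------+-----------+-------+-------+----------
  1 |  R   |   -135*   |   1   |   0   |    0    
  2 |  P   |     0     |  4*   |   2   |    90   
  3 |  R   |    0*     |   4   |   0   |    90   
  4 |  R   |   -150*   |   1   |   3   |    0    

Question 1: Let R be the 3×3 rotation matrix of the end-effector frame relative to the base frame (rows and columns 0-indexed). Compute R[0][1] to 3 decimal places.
End-effector y-axis (col 1 of R) = (0.2588,-0.9659,-0.0000)
R[0][1] = 0.2588

0.259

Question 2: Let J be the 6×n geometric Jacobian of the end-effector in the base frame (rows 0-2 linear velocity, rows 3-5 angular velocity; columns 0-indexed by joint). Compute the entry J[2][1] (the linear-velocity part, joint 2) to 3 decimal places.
1.000

prismatic axis z_1 = (0.0000,0.0000,1.0000)
J_v[:, 1] = z_1; J_ω[:, 1] = (0,0,0)
entry J[2][1] = 1.0000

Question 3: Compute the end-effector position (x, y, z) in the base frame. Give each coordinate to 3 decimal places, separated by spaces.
after link 1: o_1 = (0.0000, 0.0000, 1.0000)
after link 2: o_2 = (-1.4142, -1.4142, 5.0000)
after link 3: o_3 = (-4.2426, 1.4142, 5.0000)
after link 4: o_4 = (-1.3449, 2.1907, 4.0000)

-1.345 2.191 4.000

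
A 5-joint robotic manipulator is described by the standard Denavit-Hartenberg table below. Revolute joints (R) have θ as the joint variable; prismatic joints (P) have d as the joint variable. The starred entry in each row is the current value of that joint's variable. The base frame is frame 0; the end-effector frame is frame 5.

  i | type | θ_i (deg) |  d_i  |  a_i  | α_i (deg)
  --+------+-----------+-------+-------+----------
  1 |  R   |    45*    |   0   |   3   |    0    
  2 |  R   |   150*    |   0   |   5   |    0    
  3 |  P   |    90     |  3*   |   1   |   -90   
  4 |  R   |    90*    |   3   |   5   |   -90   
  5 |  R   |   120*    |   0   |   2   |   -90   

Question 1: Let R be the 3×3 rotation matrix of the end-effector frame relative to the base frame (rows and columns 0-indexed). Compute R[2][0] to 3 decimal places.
End-effector x-axis (col 0 of R) = (-0.8365,-0.2241,0.5000)
R[2][0] = 0.5000

0.500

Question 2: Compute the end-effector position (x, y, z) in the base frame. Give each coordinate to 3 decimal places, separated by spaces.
-1.225 0.189 -1.000

after link 1: o_1 = (2.1213, 2.1213, 0.0000)
after link 2: o_2 = (-2.7083, 0.8272, 0.0000)
after link 3: o_3 = (-2.4495, -0.1387, 3.0000)
after link 4: o_4 = (0.4483, 0.6378, -2.0000)
after link 5: o_5 = (-1.2247, 0.1895, -1.0000)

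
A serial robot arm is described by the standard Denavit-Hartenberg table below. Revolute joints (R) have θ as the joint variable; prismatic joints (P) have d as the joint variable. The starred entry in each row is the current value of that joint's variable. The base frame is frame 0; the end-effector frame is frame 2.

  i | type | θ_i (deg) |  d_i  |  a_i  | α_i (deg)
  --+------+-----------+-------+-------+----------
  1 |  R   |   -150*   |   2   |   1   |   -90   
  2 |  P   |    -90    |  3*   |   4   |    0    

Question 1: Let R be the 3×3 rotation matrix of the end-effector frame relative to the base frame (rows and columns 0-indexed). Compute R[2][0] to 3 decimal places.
1.000

End-effector x-axis (col 0 of R) = (-0.0000,0.0000,1.0000)
R[2][0] = 1.0000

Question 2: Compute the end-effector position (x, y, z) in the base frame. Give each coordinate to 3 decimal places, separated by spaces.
after link 1: o_1 = (-0.8660, -0.5000, 2.0000)
after link 2: o_2 = (0.6340, -3.0981, 6.0000)

0.634 -3.098 6.000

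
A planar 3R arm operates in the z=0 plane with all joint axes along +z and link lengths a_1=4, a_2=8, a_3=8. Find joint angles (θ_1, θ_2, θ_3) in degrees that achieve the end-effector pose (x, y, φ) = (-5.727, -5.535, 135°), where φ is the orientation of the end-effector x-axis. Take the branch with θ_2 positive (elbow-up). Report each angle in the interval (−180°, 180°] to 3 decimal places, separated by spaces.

-120.714 44.990 -149.277

wrist centre = target − a_3·(cos φ, sin φ) = (-0.0701, -11.1919)
cos θ_2 = (125.2625−4²−8²)/(2·4·8) = 0.7072; θ_2 = 44.9903° (elbow-up)
β = atan2(-11.1919,-0.0701) = -90.3591°; ψ = atan2(5.6559,9.6578) = 30.3545°
θ_1 = β − ψ = -120.7136°
θ_3 = φ − θ_1 − θ_2 = -149.2767° (wrapped to (-180°,180°])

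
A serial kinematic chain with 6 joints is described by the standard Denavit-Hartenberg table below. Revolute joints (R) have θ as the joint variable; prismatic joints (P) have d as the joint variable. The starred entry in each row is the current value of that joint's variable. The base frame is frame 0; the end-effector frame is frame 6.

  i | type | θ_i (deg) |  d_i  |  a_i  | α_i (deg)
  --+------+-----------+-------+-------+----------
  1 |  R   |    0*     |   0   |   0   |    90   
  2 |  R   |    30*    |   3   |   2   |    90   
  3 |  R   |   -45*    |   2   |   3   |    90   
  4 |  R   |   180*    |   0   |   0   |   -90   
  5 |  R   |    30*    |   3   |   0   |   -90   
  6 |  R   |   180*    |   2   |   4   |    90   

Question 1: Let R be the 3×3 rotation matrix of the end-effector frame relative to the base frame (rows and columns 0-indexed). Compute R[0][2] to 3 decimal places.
0.500

End-effector z-axis (col 2 of R) = (0.5000,-0.0000,-0.8660)
R[0][2] = 0.5000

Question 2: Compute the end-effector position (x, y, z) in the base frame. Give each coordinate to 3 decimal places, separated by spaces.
after link 1: o_1 = (0.0000, 0.0000, 0.0000)
after link 2: o_2 = (1.7321, -3.0000, 1.0000)
after link 3: o_3 = (4.5692, -0.8787, 0.3286)
after link 4: o_4 = (4.5692, -0.8787, 0.3286)
after link 5: o_5 = (3.0692, -0.8787, 2.9267)
after link 6: o_6 = (5.6388, 2.4674, 4.4102)

5.639 2.467 4.410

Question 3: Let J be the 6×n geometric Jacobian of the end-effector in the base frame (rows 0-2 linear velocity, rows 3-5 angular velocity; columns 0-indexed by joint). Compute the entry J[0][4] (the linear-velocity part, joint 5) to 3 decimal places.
axis z_4 = (-0.5000,0.0000,0.8660); lever o_n−o_4 = (1.0696,3.3461,4.0816)
cross product → J_v[:, 4] = (-2.8978,2.9671,-1.6730)
J_ω[:, 4] = z_4
entry J[0][4] = -2.8978

-2.898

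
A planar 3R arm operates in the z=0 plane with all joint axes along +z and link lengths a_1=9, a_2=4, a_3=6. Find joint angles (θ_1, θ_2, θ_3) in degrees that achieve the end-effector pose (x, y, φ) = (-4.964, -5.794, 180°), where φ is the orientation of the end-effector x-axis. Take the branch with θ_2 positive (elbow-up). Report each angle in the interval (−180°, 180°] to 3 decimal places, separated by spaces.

-99.724 150.004 129.720

wrist centre = target − a_3·(cos φ, sin φ) = (1.0360, -5.7940)
cos θ_2 = (34.6437−9²−4²)/(2·9·4) = -0.8661; θ_2 = 150.0039° (elbow-up)
β = atan2(-5.7940,1.0360) = -79.8623°; ψ = atan2(1.9998,5.5358) = 19.8620°
θ_1 = β − ψ = -99.7243°
θ_3 = φ − θ_1 − θ_2 = 129.7204° (wrapped to (-180°,180°])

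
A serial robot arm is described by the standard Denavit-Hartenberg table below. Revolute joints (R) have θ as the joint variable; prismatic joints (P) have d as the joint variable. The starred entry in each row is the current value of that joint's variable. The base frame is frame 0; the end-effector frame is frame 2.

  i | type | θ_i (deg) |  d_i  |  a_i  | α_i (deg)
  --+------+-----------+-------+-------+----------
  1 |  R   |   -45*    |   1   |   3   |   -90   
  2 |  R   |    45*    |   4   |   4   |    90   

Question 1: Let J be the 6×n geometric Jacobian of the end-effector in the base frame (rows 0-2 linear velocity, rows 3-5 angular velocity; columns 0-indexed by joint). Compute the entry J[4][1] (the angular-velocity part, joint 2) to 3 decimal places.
0.707

axis z_1 = (0.7071,0.7071,0.0000); lever o_n−o_1 = (4.8284,0.8284,-2.8284)
cross product → J_v[:, 1] = (-2.0000,2.0000,-2.8284)
J_ω[:, 1] = z_1
entry J[4][1] = 0.7071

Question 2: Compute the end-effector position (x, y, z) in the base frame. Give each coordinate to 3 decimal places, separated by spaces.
after link 1: o_1 = (2.1213, -2.1213, 1.0000)
after link 2: o_2 = (6.9497, -1.2929, -1.8284)

6.950 -1.293 -1.828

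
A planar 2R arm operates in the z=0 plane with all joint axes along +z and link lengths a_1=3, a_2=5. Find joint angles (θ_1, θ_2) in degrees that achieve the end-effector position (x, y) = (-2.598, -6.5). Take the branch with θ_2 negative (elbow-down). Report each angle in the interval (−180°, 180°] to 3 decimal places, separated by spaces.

cos θ_2 = (48.9996−3²−5²)/(2·3·5) = 0.5000; θ_2 = -60.0009° (elbow-down)
β = atan2(-6.5000,-2.5980) = -111.7862°; ψ = atan2(-4.3302,5.4999) = -38.2138°
θ_1 = β − ψ = -73.5724°

-73.572 -60.001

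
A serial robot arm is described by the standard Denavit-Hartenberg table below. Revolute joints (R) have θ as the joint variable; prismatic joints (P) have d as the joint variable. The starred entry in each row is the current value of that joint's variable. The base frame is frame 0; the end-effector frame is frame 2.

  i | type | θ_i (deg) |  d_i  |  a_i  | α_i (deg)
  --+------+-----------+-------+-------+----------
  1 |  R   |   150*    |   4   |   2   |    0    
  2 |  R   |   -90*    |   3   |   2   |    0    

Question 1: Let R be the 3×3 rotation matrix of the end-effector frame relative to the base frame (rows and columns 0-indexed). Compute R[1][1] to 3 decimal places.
0.500

End-effector y-axis (col 1 of R) = (-0.8660,0.5000,0.0000)
R[1][1] = 0.5000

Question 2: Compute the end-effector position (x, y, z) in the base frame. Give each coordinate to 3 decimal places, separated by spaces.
after link 1: o_1 = (-1.7321, 1.0000, 4.0000)
after link 2: o_2 = (-0.7321, 2.7321, 7.0000)

-0.732 2.732 7.000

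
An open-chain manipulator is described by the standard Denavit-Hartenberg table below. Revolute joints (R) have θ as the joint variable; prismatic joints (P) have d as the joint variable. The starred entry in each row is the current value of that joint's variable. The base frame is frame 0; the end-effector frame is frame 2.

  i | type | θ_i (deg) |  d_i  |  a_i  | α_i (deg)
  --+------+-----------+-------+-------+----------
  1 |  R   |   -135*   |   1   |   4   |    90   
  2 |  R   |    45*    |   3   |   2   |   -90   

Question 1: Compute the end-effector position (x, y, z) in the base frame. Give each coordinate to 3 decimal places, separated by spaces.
-5.950 -1.707 2.414

after link 1: o_1 = (-2.8284, -2.8284, 1.0000)
after link 2: o_2 = (-5.9497, -1.7071, 2.4142)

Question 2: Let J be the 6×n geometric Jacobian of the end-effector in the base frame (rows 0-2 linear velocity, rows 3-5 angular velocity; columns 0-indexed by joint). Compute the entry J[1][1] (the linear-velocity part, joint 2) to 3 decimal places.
axis z_1 = (-0.7071,0.7071,0.0000); lever o_n−o_1 = (-3.1213,1.1213,1.4142)
cross product → J_v[:, 1] = (1.0000,1.0000,1.4142)
J_ω[:, 1] = z_1
entry J[1][1] = 1.0000

1.000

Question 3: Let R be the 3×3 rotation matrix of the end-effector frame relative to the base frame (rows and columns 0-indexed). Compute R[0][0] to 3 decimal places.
-0.500

End-effector x-axis (col 0 of R) = (-0.5000,-0.5000,0.7071)
R[0][0] = -0.5000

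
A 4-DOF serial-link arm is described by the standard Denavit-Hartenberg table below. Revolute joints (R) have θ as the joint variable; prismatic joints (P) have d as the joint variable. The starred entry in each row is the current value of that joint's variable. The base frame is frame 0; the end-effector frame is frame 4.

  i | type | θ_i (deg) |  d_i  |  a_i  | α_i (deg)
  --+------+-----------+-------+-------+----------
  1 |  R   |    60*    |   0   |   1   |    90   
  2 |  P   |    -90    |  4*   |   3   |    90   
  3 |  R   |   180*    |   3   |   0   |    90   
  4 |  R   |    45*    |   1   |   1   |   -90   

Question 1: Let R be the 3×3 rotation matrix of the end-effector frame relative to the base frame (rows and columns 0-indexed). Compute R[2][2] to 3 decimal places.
End-effector z-axis (col 2 of R) = (-0.3536,-0.6124,-0.7071)
R[2][2] = -0.7071

-0.707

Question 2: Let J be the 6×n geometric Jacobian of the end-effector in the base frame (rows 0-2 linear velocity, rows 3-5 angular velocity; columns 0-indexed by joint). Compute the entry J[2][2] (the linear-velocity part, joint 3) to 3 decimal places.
axis z_2 = (-0.5000,-0.8660,-0.0000); lever o_n−o_2 = (-0.9875,-3.7104,0.7071)
cross product → J_v[:, 2] = (-0.6124,0.3536,1.0000)
J_ω[:, 2] = z_2
entry J[2][2] = 1.0000

1.000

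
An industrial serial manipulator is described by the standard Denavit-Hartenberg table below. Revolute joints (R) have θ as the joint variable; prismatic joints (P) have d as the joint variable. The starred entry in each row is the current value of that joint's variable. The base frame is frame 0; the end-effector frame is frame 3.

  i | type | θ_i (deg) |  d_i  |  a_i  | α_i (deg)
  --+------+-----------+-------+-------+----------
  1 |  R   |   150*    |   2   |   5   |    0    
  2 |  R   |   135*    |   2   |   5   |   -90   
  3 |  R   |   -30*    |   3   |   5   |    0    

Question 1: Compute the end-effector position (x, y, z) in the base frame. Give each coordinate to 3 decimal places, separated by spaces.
0.982 -5.736 6.500

after link 1: o_1 = (-4.3301, 2.5000, 2.0000)
after link 2: o_2 = (-3.0360, -2.3296, 4.0000)
after link 3: o_3 = (0.9825, -5.7358, 6.5000)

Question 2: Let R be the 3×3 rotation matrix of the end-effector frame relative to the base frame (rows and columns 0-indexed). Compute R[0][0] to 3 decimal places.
0.224

End-effector x-axis (col 0 of R) = (0.2241,-0.8365,0.5000)
R[0][0] = 0.2241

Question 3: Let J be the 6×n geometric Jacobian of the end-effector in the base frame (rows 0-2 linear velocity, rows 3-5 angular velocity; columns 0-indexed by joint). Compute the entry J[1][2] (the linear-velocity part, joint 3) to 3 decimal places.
-2.415

axis z_2 = (0.9659,0.2588,0.0000); lever o_n−o_2 = (4.0185,-3.4061,2.5000)
cross product → J_v[:, 2] = (0.6470,-2.4148,-4.3301)
J_ω[:, 2] = z_2
entry J[1][2] = -2.4148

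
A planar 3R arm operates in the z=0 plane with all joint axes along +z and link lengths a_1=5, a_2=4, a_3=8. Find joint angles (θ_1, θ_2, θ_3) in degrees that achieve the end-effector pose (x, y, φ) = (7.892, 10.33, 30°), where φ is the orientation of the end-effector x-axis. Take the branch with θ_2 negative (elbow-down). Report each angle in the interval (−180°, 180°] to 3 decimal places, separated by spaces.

wrist centre = target − a_3·(cos φ, sin φ) = (0.9638, 6.3300)
cos θ_2 = (40.9978−5²−4²)/(2·5·4) = -0.0001; θ_2 = -90.0031° (elbow-down)
β = atan2(6.3300,0.9638) = 81.3427°; ψ = atan2(-4.0000,4.9998) = -38.6610°
θ_1 = β − ψ = 120.0038°
θ_3 = φ − θ_1 − θ_2 = -0.0006° (wrapped to (-180°,180°])

120.004 -90.003 -0.001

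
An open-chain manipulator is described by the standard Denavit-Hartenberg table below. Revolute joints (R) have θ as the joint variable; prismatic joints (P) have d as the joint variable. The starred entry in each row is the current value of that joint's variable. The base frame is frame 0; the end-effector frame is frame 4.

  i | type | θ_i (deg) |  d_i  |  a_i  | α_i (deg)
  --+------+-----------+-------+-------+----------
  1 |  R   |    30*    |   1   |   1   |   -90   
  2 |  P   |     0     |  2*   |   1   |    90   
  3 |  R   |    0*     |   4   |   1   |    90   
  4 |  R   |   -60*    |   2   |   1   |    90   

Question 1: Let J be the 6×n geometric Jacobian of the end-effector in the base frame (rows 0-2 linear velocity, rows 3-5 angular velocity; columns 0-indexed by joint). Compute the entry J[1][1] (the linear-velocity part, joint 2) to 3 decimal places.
prismatic axis z_1 = (-0.5000,0.8660,0.0000)
J_v[:, 1] = z_1; J_ω[:, 1] = (0,0,0)
entry J[1][1] = 0.8660

0.866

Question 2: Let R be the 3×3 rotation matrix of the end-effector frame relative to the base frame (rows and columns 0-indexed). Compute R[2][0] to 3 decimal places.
-0.866

End-effector x-axis (col 0 of R) = (0.4330,0.2500,-0.8660)
R[2][0] = -0.8660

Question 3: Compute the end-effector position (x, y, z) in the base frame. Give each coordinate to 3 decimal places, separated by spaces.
after link 1: o_1 = (0.8660, 0.5000, 1.0000)
after link 2: o_2 = (0.7321, 2.7321, 1.0000)
after link 3: o_3 = (1.5981, 3.2321, 5.0000)
after link 4: o_4 = (3.0311, 1.7500, 4.1340)

3.031 1.750 4.134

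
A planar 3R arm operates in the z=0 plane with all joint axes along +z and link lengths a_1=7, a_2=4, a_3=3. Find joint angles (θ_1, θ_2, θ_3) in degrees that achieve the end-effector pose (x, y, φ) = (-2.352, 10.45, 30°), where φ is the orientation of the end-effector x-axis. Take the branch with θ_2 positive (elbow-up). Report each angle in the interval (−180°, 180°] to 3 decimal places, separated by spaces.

102.895 44.989 -117.884

wrist centre = target − a_3·(cos φ, sin φ) = (-4.9501, 8.9500)
cos θ_2 = (104.6058−7²−4²)/(2·7·4) = 0.7072; θ_2 = 44.9887° (elbow-up)
β = atan2(8.9500,-4.9501) = 118.9462°; ψ = atan2(2.8279,9.8290) = 16.0509°
θ_1 = β − ψ = 102.8952°
θ_3 = φ − θ_1 − θ_2 = -117.8840° (wrapped to (-180°,180°])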